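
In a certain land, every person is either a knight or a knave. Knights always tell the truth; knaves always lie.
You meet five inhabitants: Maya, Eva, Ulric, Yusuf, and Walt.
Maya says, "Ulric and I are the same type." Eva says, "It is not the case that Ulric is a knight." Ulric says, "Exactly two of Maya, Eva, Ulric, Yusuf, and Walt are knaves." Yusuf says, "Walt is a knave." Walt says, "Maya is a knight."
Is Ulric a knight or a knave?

Ulric is a knight.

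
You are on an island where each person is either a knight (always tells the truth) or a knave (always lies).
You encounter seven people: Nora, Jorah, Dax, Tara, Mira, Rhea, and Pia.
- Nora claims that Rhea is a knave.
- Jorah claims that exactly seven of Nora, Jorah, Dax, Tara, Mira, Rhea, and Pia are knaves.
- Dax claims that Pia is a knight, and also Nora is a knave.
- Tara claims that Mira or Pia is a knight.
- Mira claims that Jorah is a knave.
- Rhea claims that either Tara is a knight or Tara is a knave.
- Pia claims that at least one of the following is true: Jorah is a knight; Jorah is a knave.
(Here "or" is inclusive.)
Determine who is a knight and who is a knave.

Nora is a knave, Jorah is a knave, Dax is a knight, Tara is a knight, Mira is a knight, Rhea is a knight, and Pia is a knight.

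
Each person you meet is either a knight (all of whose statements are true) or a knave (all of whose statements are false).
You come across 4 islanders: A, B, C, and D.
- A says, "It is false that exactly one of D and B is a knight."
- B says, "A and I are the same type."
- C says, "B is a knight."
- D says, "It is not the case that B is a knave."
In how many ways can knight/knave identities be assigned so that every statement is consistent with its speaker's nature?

2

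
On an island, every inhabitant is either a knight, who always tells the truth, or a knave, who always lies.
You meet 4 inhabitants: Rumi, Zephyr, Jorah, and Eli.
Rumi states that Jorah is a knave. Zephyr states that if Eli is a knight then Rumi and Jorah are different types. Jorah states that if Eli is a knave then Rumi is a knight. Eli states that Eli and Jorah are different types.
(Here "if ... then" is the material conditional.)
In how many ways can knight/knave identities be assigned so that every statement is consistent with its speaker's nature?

0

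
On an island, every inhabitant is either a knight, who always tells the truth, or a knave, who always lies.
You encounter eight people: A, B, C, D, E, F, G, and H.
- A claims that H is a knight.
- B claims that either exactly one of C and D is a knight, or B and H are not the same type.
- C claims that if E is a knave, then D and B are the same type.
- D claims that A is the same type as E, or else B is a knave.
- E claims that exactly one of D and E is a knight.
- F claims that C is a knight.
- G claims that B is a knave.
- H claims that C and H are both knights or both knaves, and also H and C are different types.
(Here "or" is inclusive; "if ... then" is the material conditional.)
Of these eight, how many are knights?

4

The unique consistent assignment is A=knave, B=knight, C=knight, D=knave, E=knight, F=knight, G=knave, H=knave.
That has 4 knights.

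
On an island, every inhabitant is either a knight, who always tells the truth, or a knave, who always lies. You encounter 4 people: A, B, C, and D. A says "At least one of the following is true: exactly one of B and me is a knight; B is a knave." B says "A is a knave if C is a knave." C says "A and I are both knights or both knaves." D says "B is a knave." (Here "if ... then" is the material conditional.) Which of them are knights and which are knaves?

Suppose A is a knave. Then A's statement "at least one of the following is true: exactly one of B and me is a knight; B is a knave" would have to be false. Checking the 8 ways to assign the others, none is consistent with every speaker.
(For instance, with B=knave, C=knave, D=knight, A's claim "at least one of the following is true: exactly one of B and me is a knight; B is a knave" comes out true where it would need to be false.)
So A must be a knight, making "at least one of the following is true: exactly one of B and me is a knight; B is a knave" true. Taking A=knight, B=knave, C=knave, D=knight, each remaining statement checks out:
  B (knave): "A is a knave if C is a knave" — false. ✓
  C (knave): "A and I are both knights or both knaves" — false. ✓
  D (knight): "B is a knave" — true. ✓
This is the unique consistent assignment.

Knights: A and D. Knaves: B and C.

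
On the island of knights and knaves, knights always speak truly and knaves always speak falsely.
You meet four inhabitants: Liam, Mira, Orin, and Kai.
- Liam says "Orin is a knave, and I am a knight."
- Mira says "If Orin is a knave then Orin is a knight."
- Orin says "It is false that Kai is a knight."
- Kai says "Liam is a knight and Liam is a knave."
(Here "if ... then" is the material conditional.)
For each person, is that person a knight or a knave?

Liam is a knave, Mira is a knight, Orin is a knight, and Kai is a knave.

Liam is a knave, so "Orin is a knave, and I am a knight" must be False — and it is.
As a knight, Mira's statement "if Orin is a knave then Orin is a knight" should be true; it is.
Since Orin is a knight, "it is false that Kai is a knight" needs to be true, which holds.
Since Kai is a knave, "Liam is a knight and Liam is a knave" needs to be False, which holds.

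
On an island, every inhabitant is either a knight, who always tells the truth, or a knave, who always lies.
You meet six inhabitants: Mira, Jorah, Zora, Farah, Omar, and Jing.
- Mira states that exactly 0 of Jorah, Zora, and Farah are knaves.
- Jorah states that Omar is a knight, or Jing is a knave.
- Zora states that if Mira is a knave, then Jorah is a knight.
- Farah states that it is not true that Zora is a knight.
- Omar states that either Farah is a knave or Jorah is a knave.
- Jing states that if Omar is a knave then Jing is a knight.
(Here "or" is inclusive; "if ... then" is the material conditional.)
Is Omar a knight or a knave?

Omar is a knight.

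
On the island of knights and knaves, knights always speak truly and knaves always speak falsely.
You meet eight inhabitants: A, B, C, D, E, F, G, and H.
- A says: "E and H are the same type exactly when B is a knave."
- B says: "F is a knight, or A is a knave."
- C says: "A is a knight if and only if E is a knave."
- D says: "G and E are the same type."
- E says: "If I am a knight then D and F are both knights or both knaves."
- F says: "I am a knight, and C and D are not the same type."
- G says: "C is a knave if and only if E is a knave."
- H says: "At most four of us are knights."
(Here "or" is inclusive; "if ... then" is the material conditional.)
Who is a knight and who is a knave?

A is a knight, B is a knave, C is a knave, D is a knave, E is a knight, F is a knave, G is a knave, and H is a knight.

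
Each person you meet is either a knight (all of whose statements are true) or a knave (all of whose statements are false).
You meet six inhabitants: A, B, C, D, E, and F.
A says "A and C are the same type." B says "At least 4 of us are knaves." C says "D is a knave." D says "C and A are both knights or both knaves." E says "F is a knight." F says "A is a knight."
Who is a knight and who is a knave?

Since A is a knave, "A and C are the same type" needs to be false, which holds.
B is a knight; "at least 4 of us are knaves" is true, as required.
Since C is a knight, "D is a knave" needs to be true, which holds.
D is a knave, so "C and A are both knights or both knaves" must be false — and it is.
E is a knave, so "F is a knight" must be false — and it is.
F is a knave, and the claim "A is a knight" is indeed false.

Knights: B and C. Knaves: A, D, E, and F.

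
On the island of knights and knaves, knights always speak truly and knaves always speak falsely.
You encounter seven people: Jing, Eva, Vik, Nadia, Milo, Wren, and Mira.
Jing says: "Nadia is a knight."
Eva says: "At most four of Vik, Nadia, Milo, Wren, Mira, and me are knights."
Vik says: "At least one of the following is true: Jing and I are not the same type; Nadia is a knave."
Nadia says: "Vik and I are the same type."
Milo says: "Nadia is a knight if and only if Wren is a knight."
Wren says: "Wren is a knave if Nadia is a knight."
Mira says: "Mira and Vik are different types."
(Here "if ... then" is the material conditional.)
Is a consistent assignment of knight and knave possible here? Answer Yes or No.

No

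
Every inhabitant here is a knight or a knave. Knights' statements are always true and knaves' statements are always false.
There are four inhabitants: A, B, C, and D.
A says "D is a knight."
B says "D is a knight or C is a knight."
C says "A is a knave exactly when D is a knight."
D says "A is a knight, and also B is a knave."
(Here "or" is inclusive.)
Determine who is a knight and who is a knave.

A is a knave, B is a knave, C is a knave, and D is a knave.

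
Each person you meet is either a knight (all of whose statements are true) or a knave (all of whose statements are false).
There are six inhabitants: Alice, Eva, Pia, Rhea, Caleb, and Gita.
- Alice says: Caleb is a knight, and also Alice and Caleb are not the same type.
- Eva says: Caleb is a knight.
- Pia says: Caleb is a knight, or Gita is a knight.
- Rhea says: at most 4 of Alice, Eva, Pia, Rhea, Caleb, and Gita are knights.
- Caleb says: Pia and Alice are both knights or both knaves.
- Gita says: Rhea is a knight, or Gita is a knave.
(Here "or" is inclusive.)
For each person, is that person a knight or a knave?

Since Alice is a knave, "Caleb is a knight, and also Alice and Caleb are not the same type" needs to be false, which holds.
Since Eva is a knave, "Caleb is a knight" needs to be false, which holds.
As a knight, Pia's statement "Caleb is a knight, or Gita is a knight" should be true; it is.
Rhea is a knight, and the claim "at most 4 of Alice, Eva, Pia, Rhea, Caleb, and Gita are knights" is indeed true.
As a knave, Caleb's statement "Pia and Alice are both knights or both knaves" should be false; it is.
Gita is a knight, so "Rhea is a knight, or Gita is a knave" must be true — and it is.

Knights: Pia, Rhea, and Gita. Knaves: Alice, Eva, and Caleb.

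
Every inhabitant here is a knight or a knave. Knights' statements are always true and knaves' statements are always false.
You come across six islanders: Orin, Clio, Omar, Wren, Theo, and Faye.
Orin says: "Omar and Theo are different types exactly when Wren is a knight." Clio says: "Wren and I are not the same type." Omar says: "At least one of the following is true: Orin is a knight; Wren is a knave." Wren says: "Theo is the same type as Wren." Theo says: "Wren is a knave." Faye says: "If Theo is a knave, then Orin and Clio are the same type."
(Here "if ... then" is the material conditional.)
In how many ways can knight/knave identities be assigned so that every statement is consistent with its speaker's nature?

2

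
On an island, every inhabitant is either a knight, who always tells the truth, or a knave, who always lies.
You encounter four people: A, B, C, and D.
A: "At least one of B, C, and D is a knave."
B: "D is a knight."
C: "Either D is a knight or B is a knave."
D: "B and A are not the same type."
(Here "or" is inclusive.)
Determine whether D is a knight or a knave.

D is a knight.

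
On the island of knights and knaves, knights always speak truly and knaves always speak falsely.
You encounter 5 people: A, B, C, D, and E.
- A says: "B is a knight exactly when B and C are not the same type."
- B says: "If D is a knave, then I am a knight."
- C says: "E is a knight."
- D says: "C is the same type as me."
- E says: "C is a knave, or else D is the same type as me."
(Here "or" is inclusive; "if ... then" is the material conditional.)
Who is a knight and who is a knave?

Knights: B, C, D, and E. Knaves: A.

A (knave): "B is a knight exactly when B and C are not the same type" — False. ✓
B is a knight; "if D is a knave, then I am a knight" is True, as required.
C is a knight; "E is a knight" is True, as required.
D is a knight; "C is the same type as me" is True, as required.
E is a knight; "C is a knave, or else D is the same type as me" is True, as required.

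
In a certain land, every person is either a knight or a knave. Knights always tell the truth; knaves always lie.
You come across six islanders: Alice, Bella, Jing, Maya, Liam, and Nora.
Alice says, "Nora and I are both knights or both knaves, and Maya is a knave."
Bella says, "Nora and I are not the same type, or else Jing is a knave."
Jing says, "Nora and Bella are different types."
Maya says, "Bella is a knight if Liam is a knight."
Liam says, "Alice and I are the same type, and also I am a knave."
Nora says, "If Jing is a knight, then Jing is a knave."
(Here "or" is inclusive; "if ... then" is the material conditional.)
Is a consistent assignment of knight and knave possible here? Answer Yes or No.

Checking all 64 assignments, each has at least one speaker whose statement's truth value contradicts their type.

No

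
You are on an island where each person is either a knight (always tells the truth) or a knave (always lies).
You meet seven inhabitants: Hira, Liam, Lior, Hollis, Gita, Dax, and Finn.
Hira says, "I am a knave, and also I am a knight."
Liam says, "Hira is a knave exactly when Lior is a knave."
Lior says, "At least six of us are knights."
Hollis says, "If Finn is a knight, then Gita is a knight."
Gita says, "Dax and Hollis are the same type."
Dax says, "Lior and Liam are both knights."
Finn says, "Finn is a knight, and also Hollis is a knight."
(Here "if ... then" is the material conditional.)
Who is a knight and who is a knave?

Hira is a knave, so "I am a knave, and also I am a knight" must be false — and it is.
Liam is a knight, and the claim "Hira is a knave exactly when Lior is a knave" is indeed true.
As a knave, Lior's statement "at least six of us are knights" should be false; it is.
Hollis is a knight; "if Finn is a knight, then Gita is a knight" is true, as required.
Gita is a knave; "Dax and Hollis are the same type" is false, as required.
Dax is a knave, and the claim "Lior and Liam are both knights" is indeed false.
As a knave, Finn's statement "Finn is a knight, and also Hollis is a knight" should be false; it is.

Knights: Liam and Hollis. Knaves: Hira, Lior, Gita, Dax, and Finn.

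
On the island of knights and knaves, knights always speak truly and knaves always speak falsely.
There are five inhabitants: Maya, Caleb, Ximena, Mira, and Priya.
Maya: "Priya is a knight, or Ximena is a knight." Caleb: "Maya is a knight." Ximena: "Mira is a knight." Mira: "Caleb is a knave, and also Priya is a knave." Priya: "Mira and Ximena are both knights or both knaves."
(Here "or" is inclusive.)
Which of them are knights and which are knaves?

Suppose Maya is a knave. Then Maya's statement "Priya is a knight, or Ximena is a knight" would have to be false. Checking the 16 ways to assign the others, none is consistent with every speaker.
(For instance, with Caleb=knight, Ximena=knave, Mira=knave, Priya=knight, Maya's claim "Priya is a knight, or Ximena is a knight" comes out true where it would need to be false.)
So Maya must be a knight, making "Priya is a knight, or Ximena is a knight" true. Taking Maya=knight, Caleb=knight, Ximena=knave, Mira=knave, Priya=knight, each remaining statement checks out:
  Caleb (knight): "Maya is a knight" — true. ✓
  Ximena (knave): "Mira is a knight" — false. ✓
  Mira (knave): "Caleb is a knave, and also Priya is a knave" — false. ✓
  Priya (knight): "Mira and Ximena are both knights or both knaves" — true. ✓
This is the unique consistent assignment.

Maya is a knight, Caleb is a knight, Ximena is a knave, Mira is a knave, and Priya is a knight.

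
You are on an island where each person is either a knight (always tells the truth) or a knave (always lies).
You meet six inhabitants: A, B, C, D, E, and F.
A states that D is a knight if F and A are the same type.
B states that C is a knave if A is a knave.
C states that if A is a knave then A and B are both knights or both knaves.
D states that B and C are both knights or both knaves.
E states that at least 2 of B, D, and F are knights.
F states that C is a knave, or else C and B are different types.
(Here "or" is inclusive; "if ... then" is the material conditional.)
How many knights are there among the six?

The unique consistent assignment is A=knight, B=knight, C=knight, D=knight, E=knight, F=knave.
That has 5 knights.

5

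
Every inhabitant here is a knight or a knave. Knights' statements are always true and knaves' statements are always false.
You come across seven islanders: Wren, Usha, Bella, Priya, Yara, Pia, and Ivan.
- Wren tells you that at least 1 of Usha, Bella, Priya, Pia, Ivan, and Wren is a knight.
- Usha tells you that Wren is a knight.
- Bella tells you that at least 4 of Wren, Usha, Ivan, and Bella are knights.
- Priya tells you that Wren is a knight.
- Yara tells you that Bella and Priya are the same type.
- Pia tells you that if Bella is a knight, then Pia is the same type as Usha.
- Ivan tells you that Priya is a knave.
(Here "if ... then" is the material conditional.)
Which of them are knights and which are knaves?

As a knight, Wren's statement "at least 1 of Usha, Bella, Priya, Pia, Ivan, and Wren is a knight" should be True; it is.
As a knight, Usha's statement "Wren is a knight" should be True; it is.
Bella is a knave; "at least 4 of Wren, Usha, Ivan, and Bella are knights" is False, as required.
Priya is a knight, so "Wren is a knight" must be True — and it is.
Yara is a knave, so "Bella and Priya are the same type" must be False — and it is.
Pia (knight): "if Bella is a knight, then Pia is the same type as Usha" — True. ✓
Ivan is a knave, so "Priya is a knave" must be False — and it is.

Wren is a knight, Usha is a knight, Bella is a knave, Priya is a knight, Yara is a knave, Pia is a knight, and Ivan is a knave.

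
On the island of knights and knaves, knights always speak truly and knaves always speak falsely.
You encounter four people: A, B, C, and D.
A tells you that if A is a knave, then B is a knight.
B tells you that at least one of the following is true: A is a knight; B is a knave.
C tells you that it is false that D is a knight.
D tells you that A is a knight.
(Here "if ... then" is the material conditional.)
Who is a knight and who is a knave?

Suppose A is a knave. Then A's statement "if A is a knave, then B is a knight" would have to be false. Checking the 8 ways to assign the others, none is consistent with every speaker.
(For instance, with B=knight, C=knave, D=knight, A's claim "if A is a knave, then B is a knight" comes out true where it would need to be false.)
So A must be a knight, making "if A is a knave, then B is a knight" true. Taking A=knight, B=knight, C=knave, D=knight, each remaining statement checks out:
  B (knight): "at least one of the following is true: A is a knight; B is a knave" — true. ✓
  C (knave): "it is false that D is a knight" — false. ✓
  D (knight): "A is a knight" — true. ✓
This is the unique consistent assignment.

A is a knight, B is a knight, C is a knave, and D is a knight.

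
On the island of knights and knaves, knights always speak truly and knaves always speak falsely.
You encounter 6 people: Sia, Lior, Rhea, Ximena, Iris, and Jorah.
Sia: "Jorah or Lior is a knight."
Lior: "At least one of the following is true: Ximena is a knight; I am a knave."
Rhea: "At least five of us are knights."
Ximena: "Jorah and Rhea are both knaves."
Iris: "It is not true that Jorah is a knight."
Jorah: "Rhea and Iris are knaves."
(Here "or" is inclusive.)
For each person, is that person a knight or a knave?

Sia is a knight; "Jorah or Lior is a knight" is true, as required.
Lior is a knight, so "at least one of the following is true: Ximena is a knight; I am a knave" must be true — and it is.
Rhea is a knave; "at least five of us are knights" is False, as required.
Ximena is a knight, and the claim "Jorah and Rhea are both knaves" is indeed true.
As a knight, Iris's statement "it is not true that Jorah is a knight" should be true; it is.
Jorah is a knave, and the claim "Rhea and Iris are knaves" is indeed False.

Sia is a knight, Lior is a knight, Rhea is a knave, Ximena is a knight, Iris is a knight, and Jorah is a knave.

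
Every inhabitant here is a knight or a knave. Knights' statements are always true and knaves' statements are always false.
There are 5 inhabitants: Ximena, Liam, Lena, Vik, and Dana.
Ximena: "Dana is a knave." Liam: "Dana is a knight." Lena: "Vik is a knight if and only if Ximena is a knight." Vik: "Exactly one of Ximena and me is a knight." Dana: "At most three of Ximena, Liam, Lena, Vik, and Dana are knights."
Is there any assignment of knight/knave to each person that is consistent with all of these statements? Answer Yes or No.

Yes

One consistent assignment: Ximena=knave, Liam=knight, Lena=knight, Vik=knave, Dana=knight.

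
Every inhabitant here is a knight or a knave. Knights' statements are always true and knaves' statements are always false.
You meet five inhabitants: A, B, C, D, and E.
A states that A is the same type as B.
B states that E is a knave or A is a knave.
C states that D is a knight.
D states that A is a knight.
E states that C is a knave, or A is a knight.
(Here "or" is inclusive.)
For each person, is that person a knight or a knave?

Suppose A is a knight. Then A's statement "A is the same type as B" would have to be true. Checking the 16 ways to assign the others, none is consistent with every speaker.
(For instance, with B=knight, C=knave, D=knave, E=knight, B's claim "E is a knave or A is a knave" comes out false where it would need to be true.)
So A must be a knave, making "A is the same type as B" false. Taking A=knave, B=knight, C=knave, D=knave, E=knight, each remaining statement checks out:
  B (knight): "E is a knave or A is a knave" — true. ✓
  C (knave): "D is a knight" — false. ✓
  D (knave): "A is a knight" — false. ✓
  E (knight): "C is a knave, or A is a knight" — true. ✓
This is the unique consistent assignment.

A is a knave, B is a knight, C is a knave, D is a knave, and E is a knight.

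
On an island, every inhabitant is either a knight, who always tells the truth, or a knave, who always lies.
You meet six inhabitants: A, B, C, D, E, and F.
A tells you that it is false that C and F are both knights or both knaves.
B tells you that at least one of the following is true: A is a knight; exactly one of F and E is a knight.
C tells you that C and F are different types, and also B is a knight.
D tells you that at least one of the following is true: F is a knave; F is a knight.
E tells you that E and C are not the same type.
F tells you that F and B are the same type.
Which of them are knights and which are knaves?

A is a knave; "it is false that C and F are both knights or both knaves" is False, as required.
B is a knight, so "at least one of the following is true: A is a knight; exactly one of F and E is a knight" must be True — and it is.
C is a knave; "C and F are different types, and also B is a knight" is False, as required.
D (knight): "at least one of the following is true: F is a knave; F is a knight" — True. ✓
E is a knight, so "E and C are not the same type" must be True — and it is.
F is a knave, and the claim "F and B are the same type" is indeed False.

Knights: B, D, and E. Knaves: A, C, and F.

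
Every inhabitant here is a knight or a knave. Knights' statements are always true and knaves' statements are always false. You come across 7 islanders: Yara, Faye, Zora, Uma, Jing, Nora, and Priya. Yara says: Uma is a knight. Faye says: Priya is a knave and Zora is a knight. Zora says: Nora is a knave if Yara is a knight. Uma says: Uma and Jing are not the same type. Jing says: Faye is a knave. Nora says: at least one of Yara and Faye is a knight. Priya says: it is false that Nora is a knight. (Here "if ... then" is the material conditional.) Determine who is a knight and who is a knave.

Yara is a knave, Faye is a knight, Zora is a knight, Uma is a knave, Jing is a knave, Nora is a knight, and Priya is a knave.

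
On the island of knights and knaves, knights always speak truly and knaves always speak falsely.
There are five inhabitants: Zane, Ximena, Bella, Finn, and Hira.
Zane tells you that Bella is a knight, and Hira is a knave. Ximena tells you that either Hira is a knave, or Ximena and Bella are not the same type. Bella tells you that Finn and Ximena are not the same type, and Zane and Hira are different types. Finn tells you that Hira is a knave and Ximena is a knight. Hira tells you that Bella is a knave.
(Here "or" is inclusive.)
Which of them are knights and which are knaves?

Zane is a knave, so "Bella is a knight, and Hira is a knave" must be false — and it is.
As a knave, Ximena's statement "either Hira is a knave, or Ximena and Bella are not the same type" should be false; it is.
Bella is a knave; "Finn and Ximena are not the same type, and Zane and Hira are different types" is false, as required.
Finn is a knave; "Hira is a knave and Ximena is a knight" is false, as required.
Hira is a knight, so "Bella is a knave" must be true — and it is.

Zane is a knave, Ximena is a knave, Bella is a knave, Finn is a knave, and Hira is a knight.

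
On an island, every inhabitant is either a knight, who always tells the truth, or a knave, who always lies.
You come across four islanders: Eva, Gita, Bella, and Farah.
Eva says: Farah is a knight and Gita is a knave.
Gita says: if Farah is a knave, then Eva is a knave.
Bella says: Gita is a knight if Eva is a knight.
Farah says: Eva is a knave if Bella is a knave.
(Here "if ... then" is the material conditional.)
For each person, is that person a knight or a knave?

Eva is a knave, Gita is a knight, Bella is a knight, and Farah is a knight.

Eva is a knave, and the claim "Farah is a knight and Gita is a knave" is indeed false.
Gita is a knight; "if Farah is a knave, then Eva is a knave" is True, as required.
Bella is a knight, and the claim "Gita is a knight if Eva is a knight" is indeed True.
Farah is a knight, so "Eva is a knave if Bella is a knave" must be True — and it is.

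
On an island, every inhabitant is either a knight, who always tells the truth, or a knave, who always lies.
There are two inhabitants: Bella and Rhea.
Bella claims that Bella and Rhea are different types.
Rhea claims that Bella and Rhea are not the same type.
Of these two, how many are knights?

0

The unique consistent assignment is Bella=knave, Rhea=knave.
That has 0 knights.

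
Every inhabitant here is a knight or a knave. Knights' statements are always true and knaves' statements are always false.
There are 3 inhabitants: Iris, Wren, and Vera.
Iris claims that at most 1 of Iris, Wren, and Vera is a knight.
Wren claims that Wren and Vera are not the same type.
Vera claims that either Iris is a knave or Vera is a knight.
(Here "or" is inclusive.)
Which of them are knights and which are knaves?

Iris is a knight; "at most 1 of Iris, Wren, and Vera is a knight" is True, as required.
Since Wren is a knave, "Wren and Vera are not the same type" needs to be false, which holds.
Vera (knave): "either Iris is a knave or Vera is a knight" — false. ✓

Iris is a knight, Wren is a knave, and Vera is a knave.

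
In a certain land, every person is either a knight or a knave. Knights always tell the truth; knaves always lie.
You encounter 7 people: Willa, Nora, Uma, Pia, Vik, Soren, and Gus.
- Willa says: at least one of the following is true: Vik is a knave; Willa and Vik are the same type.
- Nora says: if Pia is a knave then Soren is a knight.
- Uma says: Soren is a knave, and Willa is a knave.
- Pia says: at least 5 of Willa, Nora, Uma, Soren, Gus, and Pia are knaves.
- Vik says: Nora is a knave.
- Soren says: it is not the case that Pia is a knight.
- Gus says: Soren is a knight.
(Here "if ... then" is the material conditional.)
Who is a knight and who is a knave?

Willa is a knight, and the claim "at least one of the following is true: Vik is a knave; Willa and Vik are the same type" is indeed True.
Since Nora is a knight, "if Pia is a knave then Soren is a knight" needs to be True, which holds.
Uma is a knave, and the claim "Soren is a knave, and Willa is a knave" is indeed False.
Pia is a knave, and the claim "at least 5 of Willa, Nora, Uma, Soren, Gus, and Pia are knaves" is indeed False.
Vik (knave): "Nora is a knave" — False. ✓
Since Soren is a knight, "it is not the case that Pia is a knight" needs to be True, which holds.
Gus is a knight; "Soren is a knight" is True, as required.

Willa is a knight, Nora is a knight, Uma is a knave, Pia is a knave, Vik is a knave, Soren is a knight, and Gus is a knight.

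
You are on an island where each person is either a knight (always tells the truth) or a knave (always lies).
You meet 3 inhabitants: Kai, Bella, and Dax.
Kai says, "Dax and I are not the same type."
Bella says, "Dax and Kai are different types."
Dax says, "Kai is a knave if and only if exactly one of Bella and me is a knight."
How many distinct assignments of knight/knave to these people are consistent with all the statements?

Consistent assignments:
  Kai=knight, Bella=knight, Dax=knave
  Kai=knave, Bella=knave, Dax=knave

2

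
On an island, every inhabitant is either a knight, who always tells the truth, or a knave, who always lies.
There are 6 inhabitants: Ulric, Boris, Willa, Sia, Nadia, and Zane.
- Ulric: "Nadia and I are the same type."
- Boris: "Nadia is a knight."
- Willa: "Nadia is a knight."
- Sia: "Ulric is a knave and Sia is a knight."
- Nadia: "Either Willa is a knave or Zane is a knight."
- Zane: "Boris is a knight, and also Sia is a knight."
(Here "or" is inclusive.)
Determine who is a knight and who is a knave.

Ulric is a knave, Boris is a knight, Willa is a knight, Sia is a knight, Nadia is a knight, and Zane is a knight.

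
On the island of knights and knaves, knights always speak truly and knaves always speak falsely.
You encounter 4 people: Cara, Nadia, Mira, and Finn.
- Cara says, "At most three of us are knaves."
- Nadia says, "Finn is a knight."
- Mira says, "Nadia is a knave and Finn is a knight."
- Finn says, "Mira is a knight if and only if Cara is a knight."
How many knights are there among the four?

1

The unique consistent assignment is Cara=knight, Nadia=knave, Mira=knave, Finn=knave.
That has 1 knight.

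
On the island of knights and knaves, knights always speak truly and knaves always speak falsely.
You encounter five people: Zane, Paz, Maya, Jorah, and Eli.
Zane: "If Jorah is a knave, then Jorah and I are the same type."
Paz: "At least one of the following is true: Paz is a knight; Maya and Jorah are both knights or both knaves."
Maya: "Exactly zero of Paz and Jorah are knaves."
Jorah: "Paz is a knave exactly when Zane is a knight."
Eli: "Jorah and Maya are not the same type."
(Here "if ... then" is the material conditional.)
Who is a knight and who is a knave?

Zane is a knight, Paz is a knave, Maya is a knave, Jorah is a knight, and Eli is a knight.

As a knight, Zane's statement "if Jorah is a knave, then Jorah and I are the same type" should be true; it is.
Paz is a knave, so "at least one of the following is true: Paz is a knight; Maya and Jorah are both knights or both knaves" must be False — and it is.
Maya is a knave, so "exactly zero of Paz and Jorah are knaves" must be False — and it is.
Jorah (knight): "Paz is a knave exactly when Zane is a knight" — true. ✓
Eli is a knight, so "Jorah and Maya are not the same type" must be true — and it is.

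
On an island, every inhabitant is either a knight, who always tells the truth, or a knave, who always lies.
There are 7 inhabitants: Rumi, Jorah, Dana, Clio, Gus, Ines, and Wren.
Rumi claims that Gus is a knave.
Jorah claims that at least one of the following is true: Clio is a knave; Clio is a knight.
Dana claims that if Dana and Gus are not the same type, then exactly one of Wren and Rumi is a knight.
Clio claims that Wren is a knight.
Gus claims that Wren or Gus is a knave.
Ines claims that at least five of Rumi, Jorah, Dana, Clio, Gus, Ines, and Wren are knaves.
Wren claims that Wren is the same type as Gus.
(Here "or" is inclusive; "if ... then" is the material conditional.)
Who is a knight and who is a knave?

Rumi is a knave, Jorah is a knight, Dana is a knight, Clio is a knave, Gus is a knight, Ines is a knave, and Wren is a knave.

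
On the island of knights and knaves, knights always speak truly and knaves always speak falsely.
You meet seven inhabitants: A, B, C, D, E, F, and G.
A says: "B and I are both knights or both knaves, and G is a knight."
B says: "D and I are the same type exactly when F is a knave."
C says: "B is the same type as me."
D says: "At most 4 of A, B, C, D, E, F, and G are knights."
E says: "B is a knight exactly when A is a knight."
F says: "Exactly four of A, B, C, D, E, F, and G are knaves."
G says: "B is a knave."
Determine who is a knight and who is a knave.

A is a knave, B is a knight, C is a knave, D is a knight, E is a knave, F is a knave, and G is a knave.

Since A is a knave, "B and I are both knights or both knaves, and G is a knight" needs to be false, which holds.
B is a knight, so "D and I are the same type exactly when F is a knave" must be true — and it is.
C is a knave; "B is the same type as me" is false, as required.
D is a knight; "at most 4 of A, B, C, D, E, F, and G are knights" is true, as required.
E is a knave, so "B is a knight exactly when A is a knight" must be false — and it is.
Since F is a knave, "exactly four of A, B, C, D, E, F, and G are knaves" needs to be false, which holds.
G (knave): "B is a knave" — false. ✓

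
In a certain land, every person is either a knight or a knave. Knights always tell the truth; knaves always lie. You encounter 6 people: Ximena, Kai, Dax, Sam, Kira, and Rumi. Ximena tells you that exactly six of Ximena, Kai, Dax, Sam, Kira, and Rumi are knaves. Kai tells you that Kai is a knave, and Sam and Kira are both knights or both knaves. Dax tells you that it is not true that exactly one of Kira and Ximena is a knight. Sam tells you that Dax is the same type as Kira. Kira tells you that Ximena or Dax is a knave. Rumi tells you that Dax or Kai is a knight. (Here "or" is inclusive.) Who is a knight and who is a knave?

Knights: Kira. Knaves: Ximena, Kai, Dax, Sam, and Rumi.

Ximena is a knave; "exactly six of Ximena, Kai, Dax, Sam, Kira, and Rumi are knaves" is false, as required.
Kai is a knave; "Kai is a knave, and Sam and Kira are both knights or both knaves" is false, as required.
Dax is a knave, and the claim "it is not true that exactly one of Kira and Ximena is a knight" is indeed false.
As a knave, Sam's statement "Dax is the same type as Kira" should be false; it is.
Kira is a knight; "Ximena or Dax is a knave" is true, as required.
Rumi is a knave; "Dax or Kai is a knight" is false, as required.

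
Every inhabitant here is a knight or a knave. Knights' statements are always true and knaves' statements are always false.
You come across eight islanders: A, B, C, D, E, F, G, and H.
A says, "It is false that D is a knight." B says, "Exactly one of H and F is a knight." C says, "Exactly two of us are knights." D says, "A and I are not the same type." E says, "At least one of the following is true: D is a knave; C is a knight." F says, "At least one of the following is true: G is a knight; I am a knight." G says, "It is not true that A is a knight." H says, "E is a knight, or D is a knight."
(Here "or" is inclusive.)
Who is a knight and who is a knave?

A is a knave, B is a knave, C is a knave, D is a knight, E is a knave, F is a knight, G is a knight, and H is a knight.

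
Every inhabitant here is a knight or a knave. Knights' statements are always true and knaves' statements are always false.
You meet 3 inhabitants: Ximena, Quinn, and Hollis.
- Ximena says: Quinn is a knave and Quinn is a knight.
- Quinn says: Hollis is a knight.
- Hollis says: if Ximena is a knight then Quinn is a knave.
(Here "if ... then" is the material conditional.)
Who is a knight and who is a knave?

Ximena is a knave, Quinn is a knight, and Hollis is a knight.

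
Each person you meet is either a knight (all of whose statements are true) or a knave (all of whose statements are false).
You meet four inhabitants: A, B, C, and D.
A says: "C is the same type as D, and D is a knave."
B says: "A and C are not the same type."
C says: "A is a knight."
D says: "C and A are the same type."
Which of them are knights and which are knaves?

A (knave): "C is the same type as D, and D is a knave" — False. ✓
B is a knave; "A and C are not the same type" is False, as required.
As a knave, C's statement "A is a knight" should be False; it is.
D (knight): "C and A are the same type" — true. ✓

A is a knave, B is a knave, C is a knave, and D is a knight.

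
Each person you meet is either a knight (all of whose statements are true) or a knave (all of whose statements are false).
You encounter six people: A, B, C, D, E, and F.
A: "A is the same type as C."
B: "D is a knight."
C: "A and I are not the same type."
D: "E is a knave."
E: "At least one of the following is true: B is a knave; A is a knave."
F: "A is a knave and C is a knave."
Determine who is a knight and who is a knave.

Knights: C and E. Knaves: A, B, D, and F.

A (knave): "A is the same type as C" — False. ✓
B (knave): "D is a knight" — False. ✓
C is a knight, and the claim "A and I are not the same type" is indeed true.
D (knave): "E is a knave" — False. ✓
Since E is a knight, "at least one of the following is true: B is a knave; A is a knave" needs to be true, which holds.
Since F is a knave, "A is a knave and C is a knave" needs to be False, which holds.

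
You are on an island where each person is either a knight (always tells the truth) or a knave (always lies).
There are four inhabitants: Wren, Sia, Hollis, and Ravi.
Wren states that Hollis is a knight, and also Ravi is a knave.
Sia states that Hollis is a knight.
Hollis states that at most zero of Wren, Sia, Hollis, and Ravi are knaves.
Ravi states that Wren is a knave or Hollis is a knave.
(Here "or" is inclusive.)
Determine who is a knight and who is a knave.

Wren is a knave, Sia is a knave, Hollis is a knave, and Ravi is a knight.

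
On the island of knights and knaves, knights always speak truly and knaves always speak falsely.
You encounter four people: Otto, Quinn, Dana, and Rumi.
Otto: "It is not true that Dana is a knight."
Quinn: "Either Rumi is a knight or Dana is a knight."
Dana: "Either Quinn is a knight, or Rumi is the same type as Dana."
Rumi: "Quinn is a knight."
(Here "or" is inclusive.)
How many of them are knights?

3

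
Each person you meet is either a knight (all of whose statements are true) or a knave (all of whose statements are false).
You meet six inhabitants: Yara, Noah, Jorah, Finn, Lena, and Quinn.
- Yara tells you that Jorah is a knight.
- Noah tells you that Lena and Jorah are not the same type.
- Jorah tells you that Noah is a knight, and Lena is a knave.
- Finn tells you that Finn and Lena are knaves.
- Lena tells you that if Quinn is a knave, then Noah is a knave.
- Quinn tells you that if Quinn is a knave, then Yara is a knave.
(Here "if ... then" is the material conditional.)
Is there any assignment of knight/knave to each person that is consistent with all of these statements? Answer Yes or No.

One consistent assignment: Yara=knave, Noah=knight, Jorah=knave, Finn=knave, Lena=knight, Quinn=knight.

Yes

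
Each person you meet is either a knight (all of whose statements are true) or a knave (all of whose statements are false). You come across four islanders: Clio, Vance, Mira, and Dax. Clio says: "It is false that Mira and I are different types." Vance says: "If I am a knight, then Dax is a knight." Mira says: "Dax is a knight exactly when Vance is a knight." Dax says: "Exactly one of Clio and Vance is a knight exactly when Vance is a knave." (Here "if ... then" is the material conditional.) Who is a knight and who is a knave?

Clio is a knight; "it is false that Mira and I are different types" is true, as required.
Vance is a knight; "if I am a knight, then Dax is a knight" is true, as required.
Since Mira is a knight, "Dax is a knight exactly when Vance is a knight" needs to be true, which holds.
Dax is a knight, and the claim "exactly one of Clio and Vance is a knight exactly when Vance is a knave" is indeed true.

Knights: Clio, Vance, Mira, and Dax. Knaves: none.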